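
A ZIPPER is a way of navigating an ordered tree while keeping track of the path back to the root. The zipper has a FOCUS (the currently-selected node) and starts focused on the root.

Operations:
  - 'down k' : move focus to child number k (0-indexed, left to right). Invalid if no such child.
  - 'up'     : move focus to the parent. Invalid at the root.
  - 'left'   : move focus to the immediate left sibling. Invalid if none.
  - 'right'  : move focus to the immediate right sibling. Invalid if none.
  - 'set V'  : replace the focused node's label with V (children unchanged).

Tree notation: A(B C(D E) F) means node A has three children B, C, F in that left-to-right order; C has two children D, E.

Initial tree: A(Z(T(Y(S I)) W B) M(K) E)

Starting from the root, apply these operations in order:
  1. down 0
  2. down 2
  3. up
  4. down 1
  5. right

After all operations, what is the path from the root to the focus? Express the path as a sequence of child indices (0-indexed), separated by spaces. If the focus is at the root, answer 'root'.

Step 1 (down 0): focus=Z path=0 depth=1 children=['T', 'W', 'B'] left=[] right=['M', 'E'] parent=A
Step 2 (down 2): focus=B path=0/2 depth=2 children=[] left=['T', 'W'] right=[] parent=Z
Step 3 (up): focus=Z path=0 depth=1 children=['T', 'W', 'B'] left=[] right=['M', 'E'] parent=A
Step 4 (down 1): focus=W path=0/1 depth=2 children=[] left=['T'] right=['B'] parent=Z
Step 5 (right): focus=B path=0/2 depth=2 children=[] left=['T', 'W'] right=[] parent=Z

Answer: 0 2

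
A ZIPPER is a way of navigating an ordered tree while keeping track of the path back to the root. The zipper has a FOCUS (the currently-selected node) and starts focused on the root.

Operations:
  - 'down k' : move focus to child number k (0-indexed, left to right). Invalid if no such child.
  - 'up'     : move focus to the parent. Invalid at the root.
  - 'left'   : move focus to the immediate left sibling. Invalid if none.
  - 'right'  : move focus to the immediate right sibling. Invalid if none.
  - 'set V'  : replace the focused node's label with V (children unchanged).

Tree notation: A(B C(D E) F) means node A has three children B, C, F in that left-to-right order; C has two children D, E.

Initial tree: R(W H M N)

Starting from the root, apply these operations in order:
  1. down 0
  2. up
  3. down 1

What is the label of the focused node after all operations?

Answer: H

Derivation:
Step 1 (down 0): focus=W path=0 depth=1 children=[] left=[] right=['H', 'M', 'N'] parent=R
Step 2 (up): focus=R path=root depth=0 children=['W', 'H', 'M', 'N'] (at root)
Step 3 (down 1): focus=H path=1 depth=1 children=[] left=['W'] right=['M', 'N'] parent=R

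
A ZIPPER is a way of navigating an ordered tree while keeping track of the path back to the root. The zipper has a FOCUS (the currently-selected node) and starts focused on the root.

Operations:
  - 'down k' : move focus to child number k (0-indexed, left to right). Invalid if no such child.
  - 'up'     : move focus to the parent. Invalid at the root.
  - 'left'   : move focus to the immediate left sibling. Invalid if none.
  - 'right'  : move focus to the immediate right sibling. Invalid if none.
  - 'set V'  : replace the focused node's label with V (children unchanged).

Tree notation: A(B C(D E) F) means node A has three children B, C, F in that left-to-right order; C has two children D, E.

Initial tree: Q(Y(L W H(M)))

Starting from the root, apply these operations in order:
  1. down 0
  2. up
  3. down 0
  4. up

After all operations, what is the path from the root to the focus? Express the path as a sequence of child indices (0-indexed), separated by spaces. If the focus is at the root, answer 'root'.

Step 1 (down 0): focus=Y path=0 depth=1 children=['L', 'W', 'H'] left=[] right=[] parent=Q
Step 2 (up): focus=Q path=root depth=0 children=['Y'] (at root)
Step 3 (down 0): focus=Y path=0 depth=1 children=['L', 'W', 'H'] left=[] right=[] parent=Q
Step 4 (up): focus=Q path=root depth=0 children=['Y'] (at root)

Answer: root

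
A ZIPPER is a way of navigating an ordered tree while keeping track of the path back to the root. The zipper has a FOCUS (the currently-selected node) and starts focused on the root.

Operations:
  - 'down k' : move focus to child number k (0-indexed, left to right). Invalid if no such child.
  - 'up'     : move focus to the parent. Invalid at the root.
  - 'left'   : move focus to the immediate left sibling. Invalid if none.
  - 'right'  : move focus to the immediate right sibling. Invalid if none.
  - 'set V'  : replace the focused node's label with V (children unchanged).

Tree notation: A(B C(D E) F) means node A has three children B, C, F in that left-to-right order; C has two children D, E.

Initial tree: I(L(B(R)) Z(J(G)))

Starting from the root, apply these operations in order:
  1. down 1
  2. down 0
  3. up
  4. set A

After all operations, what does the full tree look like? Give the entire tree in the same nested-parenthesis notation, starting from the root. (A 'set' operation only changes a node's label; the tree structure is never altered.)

Step 1 (down 1): focus=Z path=1 depth=1 children=['J'] left=['L'] right=[] parent=I
Step 2 (down 0): focus=J path=1/0 depth=2 children=['G'] left=[] right=[] parent=Z
Step 3 (up): focus=Z path=1 depth=1 children=['J'] left=['L'] right=[] parent=I
Step 4 (set A): focus=A path=1 depth=1 children=['J'] left=['L'] right=[] parent=I

Answer: I(L(B(R)) A(J(G)))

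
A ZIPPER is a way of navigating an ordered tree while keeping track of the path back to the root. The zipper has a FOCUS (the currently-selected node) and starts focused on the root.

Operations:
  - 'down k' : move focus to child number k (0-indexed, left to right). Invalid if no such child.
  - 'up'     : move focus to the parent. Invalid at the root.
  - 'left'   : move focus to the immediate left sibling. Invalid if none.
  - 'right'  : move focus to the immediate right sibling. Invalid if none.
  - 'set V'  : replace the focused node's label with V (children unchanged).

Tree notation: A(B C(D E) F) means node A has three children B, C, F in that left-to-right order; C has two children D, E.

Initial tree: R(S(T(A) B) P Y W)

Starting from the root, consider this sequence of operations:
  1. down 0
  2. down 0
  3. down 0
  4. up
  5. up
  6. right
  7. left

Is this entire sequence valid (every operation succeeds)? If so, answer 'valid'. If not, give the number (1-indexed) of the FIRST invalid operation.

Step 1 (down 0): focus=S path=0 depth=1 children=['T', 'B'] left=[] right=['P', 'Y', 'W'] parent=R
Step 2 (down 0): focus=T path=0/0 depth=2 children=['A'] left=[] right=['B'] parent=S
Step 3 (down 0): focus=A path=0/0/0 depth=3 children=[] left=[] right=[] parent=T
Step 4 (up): focus=T path=0/0 depth=2 children=['A'] left=[] right=['B'] parent=S
Step 5 (up): focus=S path=0 depth=1 children=['T', 'B'] left=[] right=['P', 'Y', 'W'] parent=R
Step 6 (right): focus=P path=1 depth=1 children=[] left=['S'] right=['Y', 'W'] parent=R
Step 7 (left): focus=S path=0 depth=1 children=['T', 'B'] left=[] right=['P', 'Y', 'W'] parent=R

Answer: valid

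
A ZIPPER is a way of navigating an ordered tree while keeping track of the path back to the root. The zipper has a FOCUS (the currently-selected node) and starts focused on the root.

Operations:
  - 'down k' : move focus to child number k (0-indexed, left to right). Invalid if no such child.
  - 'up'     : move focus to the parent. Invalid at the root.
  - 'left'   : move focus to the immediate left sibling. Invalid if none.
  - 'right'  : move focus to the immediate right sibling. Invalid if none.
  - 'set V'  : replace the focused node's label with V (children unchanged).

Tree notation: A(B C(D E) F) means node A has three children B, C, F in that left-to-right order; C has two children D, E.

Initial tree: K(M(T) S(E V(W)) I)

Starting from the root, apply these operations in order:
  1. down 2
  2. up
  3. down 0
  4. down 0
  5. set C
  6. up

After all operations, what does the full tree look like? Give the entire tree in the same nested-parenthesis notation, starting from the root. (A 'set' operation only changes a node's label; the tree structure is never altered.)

Step 1 (down 2): focus=I path=2 depth=1 children=[] left=['M', 'S'] right=[] parent=K
Step 2 (up): focus=K path=root depth=0 children=['M', 'S', 'I'] (at root)
Step 3 (down 0): focus=M path=0 depth=1 children=['T'] left=[] right=['S', 'I'] parent=K
Step 4 (down 0): focus=T path=0/0 depth=2 children=[] left=[] right=[] parent=M
Step 5 (set C): focus=C path=0/0 depth=2 children=[] left=[] right=[] parent=M
Step 6 (up): focus=M path=0 depth=1 children=['C'] left=[] right=['S', 'I'] parent=K

Answer: K(M(C) S(E V(W)) I)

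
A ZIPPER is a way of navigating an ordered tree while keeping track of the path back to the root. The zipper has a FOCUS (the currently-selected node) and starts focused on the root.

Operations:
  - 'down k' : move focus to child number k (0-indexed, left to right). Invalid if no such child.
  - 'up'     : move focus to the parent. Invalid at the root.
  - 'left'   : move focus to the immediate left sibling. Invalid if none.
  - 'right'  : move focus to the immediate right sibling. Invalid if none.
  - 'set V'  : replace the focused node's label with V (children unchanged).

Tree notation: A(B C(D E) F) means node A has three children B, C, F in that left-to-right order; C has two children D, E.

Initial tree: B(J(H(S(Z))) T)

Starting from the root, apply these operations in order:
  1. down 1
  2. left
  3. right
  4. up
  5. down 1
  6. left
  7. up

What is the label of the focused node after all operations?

Answer: B

Derivation:
Step 1 (down 1): focus=T path=1 depth=1 children=[] left=['J'] right=[] parent=B
Step 2 (left): focus=J path=0 depth=1 children=['H'] left=[] right=['T'] parent=B
Step 3 (right): focus=T path=1 depth=1 children=[] left=['J'] right=[] parent=B
Step 4 (up): focus=B path=root depth=0 children=['J', 'T'] (at root)
Step 5 (down 1): focus=T path=1 depth=1 children=[] left=['J'] right=[] parent=B
Step 6 (left): focus=J path=0 depth=1 children=['H'] left=[] right=['T'] parent=B
Step 7 (up): focus=B path=root depth=0 children=['J', 'T'] (at root)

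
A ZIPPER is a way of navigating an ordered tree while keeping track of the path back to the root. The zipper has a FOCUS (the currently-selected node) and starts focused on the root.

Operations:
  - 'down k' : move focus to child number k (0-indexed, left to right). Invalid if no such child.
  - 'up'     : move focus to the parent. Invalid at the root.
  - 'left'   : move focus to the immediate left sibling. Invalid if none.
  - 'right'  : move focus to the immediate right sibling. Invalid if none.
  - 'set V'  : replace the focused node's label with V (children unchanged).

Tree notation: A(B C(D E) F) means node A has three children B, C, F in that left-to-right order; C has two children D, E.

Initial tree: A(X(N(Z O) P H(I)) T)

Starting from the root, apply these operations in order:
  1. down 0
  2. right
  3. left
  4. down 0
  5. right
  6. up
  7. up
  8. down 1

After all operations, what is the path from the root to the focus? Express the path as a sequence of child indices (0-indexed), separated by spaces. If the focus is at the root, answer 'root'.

Step 1 (down 0): focus=X path=0 depth=1 children=['N', 'P', 'H'] left=[] right=['T'] parent=A
Step 2 (right): focus=T path=1 depth=1 children=[] left=['X'] right=[] parent=A
Step 3 (left): focus=X path=0 depth=1 children=['N', 'P', 'H'] left=[] right=['T'] parent=A
Step 4 (down 0): focus=N path=0/0 depth=2 children=['Z', 'O'] left=[] right=['P', 'H'] parent=X
Step 5 (right): focus=P path=0/1 depth=2 children=[] left=['N'] right=['H'] parent=X
Step 6 (up): focus=X path=0 depth=1 children=['N', 'P', 'H'] left=[] right=['T'] parent=A
Step 7 (up): focus=A path=root depth=0 children=['X', 'T'] (at root)
Step 8 (down 1): focus=T path=1 depth=1 children=[] left=['X'] right=[] parent=A

Answer: 1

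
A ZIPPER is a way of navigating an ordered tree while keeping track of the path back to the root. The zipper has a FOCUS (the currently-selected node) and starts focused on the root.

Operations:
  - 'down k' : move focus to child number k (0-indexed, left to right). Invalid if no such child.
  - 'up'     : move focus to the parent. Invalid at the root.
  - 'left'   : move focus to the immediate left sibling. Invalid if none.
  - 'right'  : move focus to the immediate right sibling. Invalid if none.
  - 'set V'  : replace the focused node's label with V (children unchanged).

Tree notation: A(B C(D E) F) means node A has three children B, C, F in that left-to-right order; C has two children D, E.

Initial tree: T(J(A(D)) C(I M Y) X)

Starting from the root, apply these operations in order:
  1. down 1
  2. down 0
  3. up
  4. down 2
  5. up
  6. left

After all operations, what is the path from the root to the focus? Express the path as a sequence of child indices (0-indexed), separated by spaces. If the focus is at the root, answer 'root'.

Answer: 0

Derivation:
Step 1 (down 1): focus=C path=1 depth=1 children=['I', 'M', 'Y'] left=['J'] right=['X'] parent=T
Step 2 (down 0): focus=I path=1/0 depth=2 children=[] left=[] right=['M', 'Y'] parent=C
Step 3 (up): focus=C path=1 depth=1 children=['I', 'M', 'Y'] left=['J'] right=['X'] parent=T
Step 4 (down 2): focus=Y path=1/2 depth=2 children=[] left=['I', 'M'] right=[] parent=C
Step 5 (up): focus=C path=1 depth=1 children=['I', 'M', 'Y'] left=['J'] right=['X'] parent=T
Step 6 (left): focus=J path=0 depth=1 children=['A'] left=[] right=['C', 'X'] parent=T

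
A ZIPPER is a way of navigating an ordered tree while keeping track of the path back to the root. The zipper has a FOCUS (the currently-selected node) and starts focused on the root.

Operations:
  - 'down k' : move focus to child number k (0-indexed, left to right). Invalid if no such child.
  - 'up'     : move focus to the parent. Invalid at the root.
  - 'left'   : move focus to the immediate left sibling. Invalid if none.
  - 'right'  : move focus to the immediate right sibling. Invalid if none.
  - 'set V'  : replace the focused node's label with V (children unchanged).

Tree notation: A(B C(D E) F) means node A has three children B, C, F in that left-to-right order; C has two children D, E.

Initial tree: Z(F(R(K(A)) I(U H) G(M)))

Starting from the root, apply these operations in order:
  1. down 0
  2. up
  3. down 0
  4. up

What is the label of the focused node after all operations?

Step 1 (down 0): focus=F path=0 depth=1 children=['R', 'I', 'G'] left=[] right=[] parent=Z
Step 2 (up): focus=Z path=root depth=0 children=['F'] (at root)
Step 3 (down 0): focus=F path=0 depth=1 children=['R', 'I', 'G'] left=[] right=[] parent=Z
Step 4 (up): focus=Z path=root depth=0 children=['F'] (at root)

Answer: Z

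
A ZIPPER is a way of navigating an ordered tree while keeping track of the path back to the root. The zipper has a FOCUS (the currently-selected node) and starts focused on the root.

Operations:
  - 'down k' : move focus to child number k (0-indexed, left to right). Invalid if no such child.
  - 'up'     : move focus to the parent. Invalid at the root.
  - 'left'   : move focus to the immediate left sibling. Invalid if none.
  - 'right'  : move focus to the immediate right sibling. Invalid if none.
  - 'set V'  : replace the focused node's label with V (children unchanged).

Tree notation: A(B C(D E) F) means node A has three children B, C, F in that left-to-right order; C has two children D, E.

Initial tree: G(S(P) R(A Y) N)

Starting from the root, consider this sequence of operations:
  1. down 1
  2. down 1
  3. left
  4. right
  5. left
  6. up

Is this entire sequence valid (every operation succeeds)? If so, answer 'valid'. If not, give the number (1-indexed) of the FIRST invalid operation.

Step 1 (down 1): focus=R path=1 depth=1 children=['A', 'Y'] left=['S'] right=['N'] parent=G
Step 2 (down 1): focus=Y path=1/1 depth=2 children=[] left=['A'] right=[] parent=R
Step 3 (left): focus=A path=1/0 depth=2 children=[] left=[] right=['Y'] parent=R
Step 4 (right): focus=Y path=1/1 depth=2 children=[] left=['A'] right=[] parent=R
Step 5 (left): focus=A path=1/0 depth=2 children=[] left=[] right=['Y'] parent=R
Step 6 (up): focus=R path=1 depth=1 children=['A', 'Y'] left=['S'] right=['N'] parent=G

Answer: valid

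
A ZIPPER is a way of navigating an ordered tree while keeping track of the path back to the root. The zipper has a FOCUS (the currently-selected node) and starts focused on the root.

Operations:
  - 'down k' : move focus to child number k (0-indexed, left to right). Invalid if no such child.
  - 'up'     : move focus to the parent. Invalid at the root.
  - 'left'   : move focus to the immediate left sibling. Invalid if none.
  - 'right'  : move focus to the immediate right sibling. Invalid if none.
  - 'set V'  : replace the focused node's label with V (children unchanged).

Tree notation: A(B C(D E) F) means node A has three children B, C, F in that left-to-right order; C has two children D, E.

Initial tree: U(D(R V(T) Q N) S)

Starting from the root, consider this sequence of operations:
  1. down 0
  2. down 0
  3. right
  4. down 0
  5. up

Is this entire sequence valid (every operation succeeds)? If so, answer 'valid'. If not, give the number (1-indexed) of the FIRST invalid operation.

Answer: valid

Derivation:
Step 1 (down 0): focus=D path=0 depth=1 children=['R', 'V', 'Q', 'N'] left=[] right=['S'] parent=U
Step 2 (down 0): focus=R path=0/0 depth=2 children=[] left=[] right=['V', 'Q', 'N'] parent=D
Step 3 (right): focus=V path=0/1 depth=2 children=['T'] left=['R'] right=['Q', 'N'] parent=D
Step 4 (down 0): focus=T path=0/1/0 depth=3 children=[] left=[] right=[] parent=V
Step 5 (up): focus=V path=0/1 depth=2 children=['T'] left=['R'] right=['Q', 'N'] parent=D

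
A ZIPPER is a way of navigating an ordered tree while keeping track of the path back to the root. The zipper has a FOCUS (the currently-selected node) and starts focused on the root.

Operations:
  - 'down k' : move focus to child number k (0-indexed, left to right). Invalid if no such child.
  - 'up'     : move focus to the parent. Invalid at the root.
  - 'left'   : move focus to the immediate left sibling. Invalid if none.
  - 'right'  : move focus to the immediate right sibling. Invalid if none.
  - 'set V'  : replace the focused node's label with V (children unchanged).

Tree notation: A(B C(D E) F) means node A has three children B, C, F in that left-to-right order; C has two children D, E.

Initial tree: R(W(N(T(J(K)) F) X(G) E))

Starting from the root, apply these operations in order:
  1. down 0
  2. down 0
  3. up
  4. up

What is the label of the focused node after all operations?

Answer: R

Derivation:
Step 1 (down 0): focus=W path=0 depth=1 children=['N', 'X', 'E'] left=[] right=[] parent=R
Step 2 (down 0): focus=N path=0/0 depth=2 children=['T', 'F'] left=[] right=['X', 'E'] parent=W
Step 3 (up): focus=W path=0 depth=1 children=['N', 'X', 'E'] left=[] right=[] parent=R
Step 4 (up): focus=R path=root depth=0 children=['W'] (at root)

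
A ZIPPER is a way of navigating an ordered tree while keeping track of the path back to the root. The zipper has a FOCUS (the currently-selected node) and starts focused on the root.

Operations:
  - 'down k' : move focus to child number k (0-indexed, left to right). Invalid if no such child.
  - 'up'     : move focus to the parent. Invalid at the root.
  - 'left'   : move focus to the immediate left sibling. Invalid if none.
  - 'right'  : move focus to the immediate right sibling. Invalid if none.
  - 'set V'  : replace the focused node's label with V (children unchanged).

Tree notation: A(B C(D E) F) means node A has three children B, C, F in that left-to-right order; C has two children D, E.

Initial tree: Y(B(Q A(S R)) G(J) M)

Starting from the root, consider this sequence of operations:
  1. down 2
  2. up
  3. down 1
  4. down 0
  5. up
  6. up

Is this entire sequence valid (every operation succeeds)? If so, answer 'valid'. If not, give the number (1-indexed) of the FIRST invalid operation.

Answer: valid

Derivation:
Step 1 (down 2): focus=M path=2 depth=1 children=[] left=['B', 'G'] right=[] parent=Y
Step 2 (up): focus=Y path=root depth=0 children=['B', 'G', 'M'] (at root)
Step 3 (down 1): focus=G path=1 depth=1 children=['J'] left=['B'] right=['M'] parent=Y
Step 4 (down 0): focus=J path=1/0 depth=2 children=[] left=[] right=[] parent=G
Step 5 (up): focus=G path=1 depth=1 children=['J'] left=['B'] right=['M'] parent=Y
Step 6 (up): focus=Y path=root depth=0 children=['B', 'G', 'M'] (at root)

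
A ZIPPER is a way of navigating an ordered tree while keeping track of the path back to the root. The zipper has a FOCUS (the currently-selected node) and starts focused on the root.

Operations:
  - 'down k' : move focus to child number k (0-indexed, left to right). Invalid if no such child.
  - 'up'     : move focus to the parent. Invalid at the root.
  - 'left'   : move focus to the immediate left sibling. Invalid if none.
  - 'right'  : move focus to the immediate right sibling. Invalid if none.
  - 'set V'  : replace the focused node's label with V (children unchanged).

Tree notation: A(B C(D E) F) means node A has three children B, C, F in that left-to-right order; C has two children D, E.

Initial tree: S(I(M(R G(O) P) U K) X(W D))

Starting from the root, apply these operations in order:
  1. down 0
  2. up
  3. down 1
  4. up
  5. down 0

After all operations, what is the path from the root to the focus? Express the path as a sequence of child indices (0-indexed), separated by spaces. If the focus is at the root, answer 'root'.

Answer: 0

Derivation:
Step 1 (down 0): focus=I path=0 depth=1 children=['M', 'U', 'K'] left=[] right=['X'] parent=S
Step 2 (up): focus=S path=root depth=0 children=['I', 'X'] (at root)
Step 3 (down 1): focus=X path=1 depth=1 children=['W', 'D'] left=['I'] right=[] parent=S
Step 4 (up): focus=S path=root depth=0 children=['I', 'X'] (at root)
Step 5 (down 0): focus=I path=0 depth=1 children=['M', 'U', 'K'] left=[] right=['X'] parent=S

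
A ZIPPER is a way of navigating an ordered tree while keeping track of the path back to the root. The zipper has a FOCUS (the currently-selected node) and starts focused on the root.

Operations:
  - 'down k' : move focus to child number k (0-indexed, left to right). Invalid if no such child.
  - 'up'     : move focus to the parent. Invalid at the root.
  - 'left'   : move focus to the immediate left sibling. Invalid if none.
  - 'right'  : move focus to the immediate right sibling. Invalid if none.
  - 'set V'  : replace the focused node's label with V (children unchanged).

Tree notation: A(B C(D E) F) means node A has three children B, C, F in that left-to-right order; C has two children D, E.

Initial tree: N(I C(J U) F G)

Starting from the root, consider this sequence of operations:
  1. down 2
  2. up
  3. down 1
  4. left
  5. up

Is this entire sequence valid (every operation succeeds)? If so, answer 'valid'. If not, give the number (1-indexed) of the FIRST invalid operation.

Answer: valid

Derivation:
Step 1 (down 2): focus=F path=2 depth=1 children=[] left=['I', 'C'] right=['G'] parent=N
Step 2 (up): focus=N path=root depth=0 children=['I', 'C', 'F', 'G'] (at root)
Step 3 (down 1): focus=C path=1 depth=1 children=['J', 'U'] left=['I'] right=['F', 'G'] parent=N
Step 4 (left): focus=I path=0 depth=1 children=[] left=[] right=['C', 'F', 'G'] parent=N
Step 5 (up): focus=N path=root depth=0 children=['I', 'C', 'F', 'G'] (at root)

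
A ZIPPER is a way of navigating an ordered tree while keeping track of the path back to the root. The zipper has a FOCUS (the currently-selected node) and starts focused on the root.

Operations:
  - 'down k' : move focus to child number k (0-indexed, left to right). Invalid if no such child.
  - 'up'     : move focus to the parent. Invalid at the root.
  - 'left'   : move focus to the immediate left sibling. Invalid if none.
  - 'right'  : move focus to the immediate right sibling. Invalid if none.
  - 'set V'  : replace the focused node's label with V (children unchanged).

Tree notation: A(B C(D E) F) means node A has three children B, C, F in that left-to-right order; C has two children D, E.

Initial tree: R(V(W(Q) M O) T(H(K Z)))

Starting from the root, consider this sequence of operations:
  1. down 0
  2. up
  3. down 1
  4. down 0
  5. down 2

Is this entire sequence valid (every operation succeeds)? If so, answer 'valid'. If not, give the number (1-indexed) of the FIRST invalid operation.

Answer: 5

Derivation:
Step 1 (down 0): focus=V path=0 depth=1 children=['W', 'M', 'O'] left=[] right=['T'] parent=R
Step 2 (up): focus=R path=root depth=0 children=['V', 'T'] (at root)
Step 3 (down 1): focus=T path=1 depth=1 children=['H'] left=['V'] right=[] parent=R
Step 4 (down 0): focus=H path=1/0 depth=2 children=['K', 'Z'] left=[] right=[] parent=T
Step 5 (down 2): INVALID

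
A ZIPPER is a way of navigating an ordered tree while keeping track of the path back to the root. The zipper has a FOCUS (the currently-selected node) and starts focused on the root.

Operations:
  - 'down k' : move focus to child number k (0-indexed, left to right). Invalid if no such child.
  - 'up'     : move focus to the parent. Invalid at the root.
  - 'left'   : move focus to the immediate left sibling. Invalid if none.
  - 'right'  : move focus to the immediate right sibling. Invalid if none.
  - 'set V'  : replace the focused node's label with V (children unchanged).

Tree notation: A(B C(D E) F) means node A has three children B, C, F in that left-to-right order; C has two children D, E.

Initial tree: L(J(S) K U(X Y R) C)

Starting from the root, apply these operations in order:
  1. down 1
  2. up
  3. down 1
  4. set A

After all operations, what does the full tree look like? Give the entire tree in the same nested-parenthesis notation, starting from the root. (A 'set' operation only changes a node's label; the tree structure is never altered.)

Step 1 (down 1): focus=K path=1 depth=1 children=[] left=['J'] right=['U', 'C'] parent=L
Step 2 (up): focus=L path=root depth=0 children=['J', 'K', 'U', 'C'] (at root)
Step 3 (down 1): focus=K path=1 depth=1 children=[] left=['J'] right=['U', 'C'] parent=L
Step 4 (set A): focus=A path=1 depth=1 children=[] left=['J'] right=['U', 'C'] parent=L

Answer: L(J(S) A U(X Y R) C)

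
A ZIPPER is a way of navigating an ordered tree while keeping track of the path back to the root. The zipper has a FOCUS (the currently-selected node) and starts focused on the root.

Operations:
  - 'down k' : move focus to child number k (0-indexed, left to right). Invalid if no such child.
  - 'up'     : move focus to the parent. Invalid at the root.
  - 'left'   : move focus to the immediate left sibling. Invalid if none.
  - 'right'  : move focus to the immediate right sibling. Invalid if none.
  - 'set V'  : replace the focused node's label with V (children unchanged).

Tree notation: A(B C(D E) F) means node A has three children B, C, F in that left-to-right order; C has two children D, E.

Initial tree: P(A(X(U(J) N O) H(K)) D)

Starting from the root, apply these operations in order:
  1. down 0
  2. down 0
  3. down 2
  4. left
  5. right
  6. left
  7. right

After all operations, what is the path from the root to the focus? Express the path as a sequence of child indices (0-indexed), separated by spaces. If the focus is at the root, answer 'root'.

Answer: 0 0 2

Derivation:
Step 1 (down 0): focus=A path=0 depth=1 children=['X', 'H'] left=[] right=['D'] parent=P
Step 2 (down 0): focus=X path=0/0 depth=2 children=['U', 'N', 'O'] left=[] right=['H'] parent=A
Step 3 (down 2): focus=O path=0/0/2 depth=3 children=[] left=['U', 'N'] right=[] parent=X
Step 4 (left): focus=N path=0/0/1 depth=3 children=[] left=['U'] right=['O'] parent=X
Step 5 (right): focus=O path=0/0/2 depth=3 children=[] left=['U', 'N'] right=[] parent=X
Step 6 (left): focus=N path=0/0/1 depth=3 children=[] left=['U'] right=['O'] parent=X
Step 7 (right): focus=O path=0/0/2 depth=3 children=[] left=['U', 'N'] right=[] parent=X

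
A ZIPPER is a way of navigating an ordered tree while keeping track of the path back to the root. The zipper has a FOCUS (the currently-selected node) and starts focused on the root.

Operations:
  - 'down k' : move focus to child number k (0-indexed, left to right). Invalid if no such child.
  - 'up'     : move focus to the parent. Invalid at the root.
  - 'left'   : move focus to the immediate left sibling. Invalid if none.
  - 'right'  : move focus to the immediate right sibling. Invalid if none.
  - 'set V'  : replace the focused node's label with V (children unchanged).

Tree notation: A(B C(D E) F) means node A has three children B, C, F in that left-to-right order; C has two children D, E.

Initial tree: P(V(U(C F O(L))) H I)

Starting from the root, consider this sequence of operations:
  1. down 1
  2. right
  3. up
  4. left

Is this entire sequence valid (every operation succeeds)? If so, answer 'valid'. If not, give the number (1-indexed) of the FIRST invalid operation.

Answer: 4

Derivation:
Step 1 (down 1): focus=H path=1 depth=1 children=[] left=['V'] right=['I'] parent=P
Step 2 (right): focus=I path=2 depth=1 children=[] left=['V', 'H'] right=[] parent=P
Step 3 (up): focus=P path=root depth=0 children=['V', 'H', 'I'] (at root)
Step 4 (left): INVALID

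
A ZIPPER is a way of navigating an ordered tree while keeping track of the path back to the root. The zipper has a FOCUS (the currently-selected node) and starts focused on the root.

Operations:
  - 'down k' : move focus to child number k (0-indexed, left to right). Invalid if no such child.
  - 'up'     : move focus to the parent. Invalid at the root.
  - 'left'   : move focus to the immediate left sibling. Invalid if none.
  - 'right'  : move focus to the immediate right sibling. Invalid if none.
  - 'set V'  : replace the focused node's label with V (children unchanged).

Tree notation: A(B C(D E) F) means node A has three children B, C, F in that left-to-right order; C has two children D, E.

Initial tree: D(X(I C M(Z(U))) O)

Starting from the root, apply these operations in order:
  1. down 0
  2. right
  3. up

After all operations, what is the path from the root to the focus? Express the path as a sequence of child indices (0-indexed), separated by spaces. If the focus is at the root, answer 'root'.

Step 1 (down 0): focus=X path=0 depth=1 children=['I', 'C', 'M'] left=[] right=['O'] parent=D
Step 2 (right): focus=O path=1 depth=1 children=[] left=['X'] right=[] parent=D
Step 3 (up): focus=D path=root depth=0 children=['X', 'O'] (at root)

Answer: root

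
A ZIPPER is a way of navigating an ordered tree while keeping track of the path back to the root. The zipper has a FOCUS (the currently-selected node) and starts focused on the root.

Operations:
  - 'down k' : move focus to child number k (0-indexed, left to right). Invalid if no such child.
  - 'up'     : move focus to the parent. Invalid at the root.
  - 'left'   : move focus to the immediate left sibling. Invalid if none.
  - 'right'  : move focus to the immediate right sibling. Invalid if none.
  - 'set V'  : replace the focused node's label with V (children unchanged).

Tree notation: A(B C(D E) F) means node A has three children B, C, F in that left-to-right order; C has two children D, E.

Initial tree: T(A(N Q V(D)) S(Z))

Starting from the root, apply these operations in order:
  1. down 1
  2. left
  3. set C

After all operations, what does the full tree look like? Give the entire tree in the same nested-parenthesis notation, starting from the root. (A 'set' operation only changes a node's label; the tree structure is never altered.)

Answer: T(C(N Q V(D)) S(Z))

Derivation:
Step 1 (down 1): focus=S path=1 depth=1 children=['Z'] left=['A'] right=[] parent=T
Step 2 (left): focus=A path=0 depth=1 children=['N', 'Q', 'V'] left=[] right=['S'] parent=T
Step 3 (set C): focus=C path=0 depth=1 children=['N', 'Q', 'V'] left=[] right=['S'] parent=T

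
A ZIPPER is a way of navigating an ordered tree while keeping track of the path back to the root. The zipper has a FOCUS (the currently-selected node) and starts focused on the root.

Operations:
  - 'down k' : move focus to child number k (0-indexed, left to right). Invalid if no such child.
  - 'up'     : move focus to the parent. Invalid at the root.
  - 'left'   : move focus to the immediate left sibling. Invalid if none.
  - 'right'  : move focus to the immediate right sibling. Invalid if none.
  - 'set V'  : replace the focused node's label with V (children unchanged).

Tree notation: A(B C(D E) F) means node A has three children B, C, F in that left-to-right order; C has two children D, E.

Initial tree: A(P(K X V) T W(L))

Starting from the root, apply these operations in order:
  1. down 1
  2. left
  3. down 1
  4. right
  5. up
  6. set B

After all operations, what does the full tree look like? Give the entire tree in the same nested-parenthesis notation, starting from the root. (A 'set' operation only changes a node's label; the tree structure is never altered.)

Step 1 (down 1): focus=T path=1 depth=1 children=[] left=['P'] right=['W'] parent=A
Step 2 (left): focus=P path=0 depth=1 children=['K', 'X', 'V'] left=[] right=['T', 'W'] parent=A
Step 3 (down 1): focus=X path=0/1 depth=2 children=[] left=['K'] right=['V'] parent=P
Step 4 (right): focus=V path=0/2 depth=2 children=[] left=['K', 'X'] right=[] parent=P
Step 5 (up): focus=P path=0 depth=1 children=['K', 'X', 'V'] left=[] right=['T', 'W'] parent=A
Step 6 (set B): focus=B path=0 depth=1 children=['K', 'X', 'V'] left=[] right=['T', 'W'] parent=A

Answer: A(B(K X V) T W(L))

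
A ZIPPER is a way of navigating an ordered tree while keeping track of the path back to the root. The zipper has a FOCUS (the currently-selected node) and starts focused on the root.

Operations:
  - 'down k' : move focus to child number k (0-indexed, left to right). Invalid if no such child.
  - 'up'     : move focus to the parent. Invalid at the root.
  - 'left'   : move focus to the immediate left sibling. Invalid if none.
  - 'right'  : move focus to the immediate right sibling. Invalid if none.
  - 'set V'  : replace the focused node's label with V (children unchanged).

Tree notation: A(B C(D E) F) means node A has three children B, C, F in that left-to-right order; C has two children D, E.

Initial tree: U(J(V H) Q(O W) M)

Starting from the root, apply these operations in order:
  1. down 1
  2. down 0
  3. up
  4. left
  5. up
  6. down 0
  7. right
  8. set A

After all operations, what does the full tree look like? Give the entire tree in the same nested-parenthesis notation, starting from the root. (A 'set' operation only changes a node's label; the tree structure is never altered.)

Step 1 (down 1): focus=Q path=1 depth=1 children=['O', 'W'] left=['J'] right=['M'] parent=U
Step 2 (down 0): focus=O path=1/0 depth=2 children=[] left=[] right=['W'] parent=Q
Step 3 (up): focus=Q path=1 depth=1 children=['O', 'W'] left=['J'] right=['M'] parent=U
Step 4 (left): focus=J path=0 depth=1 children=['V', 'H'] left=[] right=['Q', 'M'] parent=U
Step 5 (up): focus=U path=root depth=0 children=['J', 'Q', 'M'] (at root)
Step 6 (down 0): focus=J path=0 depth=1 children=['V', 'H'] left=[] right=['Q', 'M'] parent=U
Step 7 (right): focus=Q path=1 depth=1 children=['O', 'W'] left=['J'] right=['M'] parent=U
Step 8 (set A): focus=A path=1 depth=1 children=['O', 'W'] left=['J'] right=['M'] parent=U

Answer: U(J(V H) A(O W) M)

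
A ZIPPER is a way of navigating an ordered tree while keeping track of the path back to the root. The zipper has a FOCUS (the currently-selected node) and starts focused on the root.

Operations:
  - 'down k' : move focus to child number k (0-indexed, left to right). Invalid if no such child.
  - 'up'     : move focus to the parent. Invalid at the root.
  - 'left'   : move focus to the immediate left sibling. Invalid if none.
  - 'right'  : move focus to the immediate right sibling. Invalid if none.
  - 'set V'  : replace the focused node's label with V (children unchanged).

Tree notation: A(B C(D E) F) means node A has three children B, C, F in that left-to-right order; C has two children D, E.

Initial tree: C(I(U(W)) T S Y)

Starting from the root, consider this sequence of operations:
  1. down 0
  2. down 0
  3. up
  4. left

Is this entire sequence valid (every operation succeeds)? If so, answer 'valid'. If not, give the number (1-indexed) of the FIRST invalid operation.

Answer: 4

Derivation:
Step 1 (down 0): focus=I path=0 depth=1 children=['U'] left=[] right=['T', 'S', 'Y'] parent=C
Step 2 (down 0): focus=U path=0/0 depth=2 children=['W'] left=[] right=[] parent=I
Step 3 (up): focus=I path=0 depth=1 children=['U'] left=[] right=['T', 'S', 'Y'] parent=C
Step 4 (left): INVALID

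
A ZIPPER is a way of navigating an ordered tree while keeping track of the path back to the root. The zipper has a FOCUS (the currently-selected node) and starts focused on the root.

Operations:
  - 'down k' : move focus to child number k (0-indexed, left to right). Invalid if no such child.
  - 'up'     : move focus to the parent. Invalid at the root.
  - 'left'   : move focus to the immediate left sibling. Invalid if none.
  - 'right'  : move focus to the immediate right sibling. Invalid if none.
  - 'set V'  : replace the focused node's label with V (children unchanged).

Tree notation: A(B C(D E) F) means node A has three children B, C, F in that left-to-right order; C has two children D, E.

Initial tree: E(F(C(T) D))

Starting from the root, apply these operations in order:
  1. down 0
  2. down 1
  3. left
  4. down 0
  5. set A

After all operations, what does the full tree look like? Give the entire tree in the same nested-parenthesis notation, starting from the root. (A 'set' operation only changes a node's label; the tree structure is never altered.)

Step 1 (down 0): focus=F path=0 depth=1 children=['C', 'D'] left=[] right=[] parent=E
Step 2 (down 1): focus=D path=0/1 depth=2 children=[] left=['C'] right=[] parent=F
Step 3 (left): focus=C path=0/0 depth=2 children=['T'] left=[] right=['D'] parent=F
Step 4 (down 0): focus=T path=0/0/0 depth=3 children=[] left=[] right=[] parent=C
Step 5 (set A): focus=A path=0/0/0 depth=3 children=[] left=[] right=[] parent=C

Answer: E(F(C(A) D))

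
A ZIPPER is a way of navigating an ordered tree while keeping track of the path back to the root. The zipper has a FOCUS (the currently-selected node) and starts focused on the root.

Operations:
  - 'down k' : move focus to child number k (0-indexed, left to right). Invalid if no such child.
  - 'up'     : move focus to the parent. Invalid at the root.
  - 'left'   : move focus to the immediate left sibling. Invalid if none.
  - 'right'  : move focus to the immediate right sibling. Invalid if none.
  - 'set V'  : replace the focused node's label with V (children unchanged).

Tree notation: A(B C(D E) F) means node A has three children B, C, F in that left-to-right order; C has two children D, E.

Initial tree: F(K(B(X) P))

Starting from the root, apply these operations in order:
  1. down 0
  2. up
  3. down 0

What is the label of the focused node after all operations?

Step 1 (down 0): focus=K path=0 depth=1 children=['B', 'P'] left=[] right=[] parent=F
Step 2 (up): focus=F path=root depth=0 children=['K'] (at root)
Step 3 (down 0): focus=K path=0 depth=1 children=['B', 'P'] left=[] right=[] parent=F

Answer: K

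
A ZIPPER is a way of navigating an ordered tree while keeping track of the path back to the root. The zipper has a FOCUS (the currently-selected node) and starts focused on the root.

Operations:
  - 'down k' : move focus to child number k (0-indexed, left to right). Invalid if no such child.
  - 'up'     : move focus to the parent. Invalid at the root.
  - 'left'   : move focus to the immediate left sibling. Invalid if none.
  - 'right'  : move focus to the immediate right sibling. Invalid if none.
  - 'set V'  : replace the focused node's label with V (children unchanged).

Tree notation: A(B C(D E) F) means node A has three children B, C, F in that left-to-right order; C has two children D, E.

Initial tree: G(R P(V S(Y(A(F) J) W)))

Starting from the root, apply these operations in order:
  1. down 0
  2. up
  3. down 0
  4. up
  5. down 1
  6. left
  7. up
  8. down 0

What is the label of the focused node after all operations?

Answer: R

Derivation:
Step 1 (down 0): focus=R path=0 depth=1 children=[] left=[] right=['P'] parent=G
Step 2 (up): focus=G path=root depth=0 children=['R', 'P'] (at root)
Step 3 (down 0): focus=R path=0 depth=1 children=[] left=[] right=['P'] parent=G
Step 4 (up): focus=G path=root depth=0 children=['R', 'P'] (at root)
Step 5 (down 1): focus=P path=1 depth=1 children=['V', 'S'] left=['R'] right=[] parent=G
Step 6 (left): focus=R path=0 depth=1 children=[] left=[] right=['P'] parent=G
Step 7 (up): focus=G path=root depth=0 children=['R', 'P'] (at root)
Step 8 (down 0): focus=R path=0 depth=1 children=[] left=[] right=['P'] parent=G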